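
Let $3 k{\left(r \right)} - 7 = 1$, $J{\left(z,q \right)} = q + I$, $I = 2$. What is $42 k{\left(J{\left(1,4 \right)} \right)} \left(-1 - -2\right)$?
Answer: $112$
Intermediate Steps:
$J{\left(z,q \right)} = 2 + q$ ($J{\left(z,q \right)} = q + 2 = 2 + q$)
$k{\left(r \right)} = \frac{8}{3}$ ($k{\left(r \right)} = \frac{7}{3} + \frac{1}{3} \cdot 1 = \frac{7}{3} + \frac{1}{3} = \frac{8}{3}$)
$42 k{\left(J{\left(1,4 \right)} \right)} \left(-1 - -2\right) = 42 \cdot \frac{8}{3} \left(-1 - -2\right) = 112 \left(-1 + 2\right) = 112 \cdot 1 = 112$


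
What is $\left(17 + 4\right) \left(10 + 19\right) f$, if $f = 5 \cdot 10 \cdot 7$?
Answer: $213150$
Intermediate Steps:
$f = 350$ ($f = 50 \cdot 7 = 350$)
$\left(17 + 4\right) \left(10 + 19\right) f = \left(17 + 4\right) \left(10 + 19\right) 350 = 21 \cdot 29 \cdot 350 = 609 \cdot 350 = 213150$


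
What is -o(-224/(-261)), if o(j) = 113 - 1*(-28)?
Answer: -141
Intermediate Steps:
o(j) = 141 (o(j) = 113 + 28 = 141)
-o(-224/(-261)) = -1*141 = -141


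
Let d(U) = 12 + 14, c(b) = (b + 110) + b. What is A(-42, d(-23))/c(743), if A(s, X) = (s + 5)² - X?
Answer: 1343/1596 ≈ 0.84148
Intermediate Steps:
c(b) = 110 + 2*b (c(b) = (110 + b) + b = 110 + 2*b)
d(U) = 26
A(s, X) = (5 + s)² - X
A(-42, d(-23))/c(743) = ((5 - 42)² - 1*26)/(110 + 2*743) = ((-37)² - 26)/(110 + 1486) = (1369 - 26)/1596 = 1343*(1/1596) = 1343/1596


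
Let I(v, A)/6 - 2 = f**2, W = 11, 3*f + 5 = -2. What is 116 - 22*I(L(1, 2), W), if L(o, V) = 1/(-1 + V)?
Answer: -2600/3 ≈ -866.67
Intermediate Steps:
f = -7/3 (f = -5/3 + (1/3)*(-2) = -5/3 - 2/3 = -7/3 ≈ -2.3333)
I(v, A) = 134/3 (I(v, A) = 12 + 6*(-7/3)**2 = 12 + 6*(49/9) = 12 + 98/3 = 134/3)
116 - 22*I(L(1, 2), W) = 116 - 22*134/3 = 116 - 2948/3 = -2600/3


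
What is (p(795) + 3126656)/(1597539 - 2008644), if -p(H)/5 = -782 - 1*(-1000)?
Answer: -3125566/411105 ≈ -7.6028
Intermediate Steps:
p(H) = -1090 (p(H) = -5*(-782 - 1*(-1000)) = -5*(-782 + 1000) = -5*218 = -1090)
(p(795) + 3126656)/(1597539 - 2008644) = (-1090 + 3126656)/(1597539 - 2008644) = 3125566/(-411105) = 3125566*(-1/411105) = -3125566/411105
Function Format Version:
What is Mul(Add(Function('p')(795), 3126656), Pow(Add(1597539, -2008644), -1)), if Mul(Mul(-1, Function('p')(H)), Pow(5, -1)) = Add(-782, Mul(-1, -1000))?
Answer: Rational(-3125566, 411105) ≈ -7.6028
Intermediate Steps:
Function('p')(H) = -1090 (Function('p')(H) = Mul(-5, Add(-782, Mul(-1, -1000))) = Mul(-5, Add(-782, 1000)) = Mul(-5, 218) = -1090)
Mul(Add(Function('p')(795), 3126656), Pow(Add(1597539, -2008644), -1)) = Mul(Add(-1090, 3126656), Pow(Add(1597539, -2008644), -1)) = Mul(3125566, Pow(-411105, -1)) = Mul(3125566, Rational(-1, 411105)) = Rational(-3125566, 411105)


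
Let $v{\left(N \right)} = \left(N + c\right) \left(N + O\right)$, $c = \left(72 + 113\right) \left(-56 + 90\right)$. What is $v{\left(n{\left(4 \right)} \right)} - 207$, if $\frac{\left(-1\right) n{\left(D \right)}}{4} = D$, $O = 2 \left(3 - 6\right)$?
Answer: $-138235$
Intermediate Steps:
$O = -6$ ($O = 2 \left(-3\right) = -6$)
$n{\left(D \right)} = - 4 D$
$c = 6290$ ($c = 185 \cdot 34 = 6290$)
$v{\left(N \right)} = \left(-6 + N\right) \left(6290 + N\right)$ ($v{\left(N \right)} = \left(N + 6290\right) \left(N - 6\right) = \left(6290 + N\right) \left(-6 + N\right) = \left(-6 + N\right) \left(6290 + N\right)$)
$v{\left(n{\left(4 \right)} \right)} - 207 = \left(-37740 + \left(\left(-4\right) 4\right)^{2} + 6284 \left(\left(-4\right) 4\right)\right) - 207 = \left(-37740 + \left(-16\right)^{2} + 6284 \left(-16\right)\right) - 207 = \left(-37740 + 256 - 100544\right) - 207 = -138028 - 207 = -138235$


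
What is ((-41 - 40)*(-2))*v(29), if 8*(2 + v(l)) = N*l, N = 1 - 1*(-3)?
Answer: 2025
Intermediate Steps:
N = 4 (N = 1 + 3 = 4)
v(l) = -2 + l/2 (v(l) = -2 + (4*l)/8 = -2 + l/2)
((-41 - 40)*(-2))*v(29) = ((-41 - 40)*(-2))*(-2 + (½)*29) = (-81*(-2))*(-2 + 29/2) = 162*(25/2) = 2025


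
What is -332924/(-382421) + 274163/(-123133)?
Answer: -63851757731/47088644993 ≈ -1.3560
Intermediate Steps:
-332924/(-382421) + 274163/(-123133) = -332924*(-1/382421) + 274163*(-1/123133) = 332924/382421 - 274163/123133 = -63851757731/47088644993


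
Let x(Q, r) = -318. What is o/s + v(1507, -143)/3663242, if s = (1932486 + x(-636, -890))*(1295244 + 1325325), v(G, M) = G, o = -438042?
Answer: 57794760215765/140518065752211252 ≈ 0.00041130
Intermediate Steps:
s = 5063379563592 (s = (1932486 - 318)*(1295244 + 1325325) = 1932168*2620569 = 5063379563592)
o/s + v(1507, -143)/3663242 = -438042/5063379563592 + 1507/3663242 = -438042*1/5063379563592 + 1507*(1/3663242) = -73007/843896593932 + 137/333022 = 57794760215765/140518065752211252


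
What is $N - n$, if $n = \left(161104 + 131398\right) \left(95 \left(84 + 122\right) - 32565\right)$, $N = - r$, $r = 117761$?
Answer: $3800945729$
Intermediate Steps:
$N = -117761$ ($N = \left(-1\right) 117761 = -117761$)
$n = -3801063490$ ($n = 292502 \left(95 \cdot 206 - 32565\right) = 292502 \left(19570 - 32565\right) = 292502 \left(-12995\right) = -3801063490$)
$N - n = -117761 - -3801063490 = -117761 + 3801063490 = 3800945729$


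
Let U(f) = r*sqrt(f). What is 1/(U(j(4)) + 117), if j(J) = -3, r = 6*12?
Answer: 13/3249 - 8*I*sqrt(3)/3249 ≈ 0.0040012 - 0.0042648*I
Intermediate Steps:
r = 72
U(f) = 72*sqrt(f)
1/(U(j(4)) + 117) = 1/(72*sqrt(-3) + 117) = 1/(72*(I*sqrt(3)) + 117) = 1/(72*I*sqrt(3) + 117) = 1/(117 + 72*I*sqrt(3))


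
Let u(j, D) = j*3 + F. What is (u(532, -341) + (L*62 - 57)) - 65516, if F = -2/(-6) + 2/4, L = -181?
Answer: -451189/6 ≈ -75198.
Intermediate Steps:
F = 5/6 (F = -2*(-1/6) + 2*(1/4) = 1/3 + 1/2 = 5/6 ≈ 0.83333)
u(j, D) = 5/6 + 3*j (u(j, D) = j*3 + 5/6 = 3*j + 5/6 = 5/6 + 3*j)
(u(532, -341) + (L*62 - 57)) - 65516 = ((5/6 + 3*532) + (-181*62 - 57)) - 65516 = ((5/6 + 1596) + (-11222 - 57)) - 65516 = (9581/6 - 11279) - 65516 = -58093/6 - 65516 = -451189/6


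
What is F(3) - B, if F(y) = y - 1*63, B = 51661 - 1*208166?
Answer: 156445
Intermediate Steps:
B = -156505 (B = 51661 - 208166 = -156505)
F(y) = -63 + y (F(y) = y - 63 = -63 + y)
F(3) - B = (-63 + 3) - 1*(-156505) = -60 + 156505 = 156445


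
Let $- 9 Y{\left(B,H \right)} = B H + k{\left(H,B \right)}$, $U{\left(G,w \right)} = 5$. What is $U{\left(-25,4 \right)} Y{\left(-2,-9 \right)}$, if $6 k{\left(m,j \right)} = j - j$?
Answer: $-10$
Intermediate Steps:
$k{\left(m,j \right)} = 0$ ($k{\left(m,j \right)} = \frac{j - j}{6} = \frac{1}{6} \cdot 0 = 0$)
$Y{\left(B,H \right)} = - \frac{B H}{9}$ ($Y{\left(B,H \right)} = - \frac{B H + 0}{9} = - \frac{B H}{9}$)
$U{\left(-25,4 \right)} Y{\left(-2,-9 \right)} = 5 \left(\left(- \frac{1}{9}\right) \left(-2\right) \left(-9\right)\right) = 5 \left(-2\right) = -10$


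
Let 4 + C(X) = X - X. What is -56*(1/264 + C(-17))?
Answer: 7385/33 ≈ 223.79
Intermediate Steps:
C(X) = -4 (C(X) = -4 + (X - X) = -4 + 0 = -4)
-56*(1/264 + C(-17)) = -56*(1/264 - 4) = -56*(-1055/264) = 7385/33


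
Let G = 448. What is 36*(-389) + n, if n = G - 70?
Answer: -13626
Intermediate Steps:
n = 378 (n = 448 - 70 = 378)
36*(-389) + n = 36*(-389) + 378 = -14004 + 378 = -13626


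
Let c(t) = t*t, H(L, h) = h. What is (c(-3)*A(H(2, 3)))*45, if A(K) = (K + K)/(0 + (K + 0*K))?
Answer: 810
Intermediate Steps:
A(K) = 2 (A(K) = (2*K)/(0 + (K + 0)) = (2*K)/(0 + K) = (2*K)/K = 2)
c(t) = t²
(c(-3)*A(H(2, 3)))*45 = ((-3)²*2)*45 = (9*2)*45 = 18*45 = 810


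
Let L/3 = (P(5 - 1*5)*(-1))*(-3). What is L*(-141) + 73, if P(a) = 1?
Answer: -1196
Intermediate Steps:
L = 9 (L = 3*((1*(-1))*(-3)) = 3*(-1*(-3)) = 3*3 = 9)
L*(-141) + 73 = 9*(-141) + 73 = -1269 + 73 = -1196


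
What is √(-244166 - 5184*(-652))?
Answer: √3135802 ≈ 1770.8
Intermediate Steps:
√(-244166 - 5184*(-652)) = √(-244166 + 3379968) = √3135802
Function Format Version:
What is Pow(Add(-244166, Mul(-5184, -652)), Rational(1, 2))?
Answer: Pow(3135802, Rational(1, 2)) ≈ 1770.8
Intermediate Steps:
Pow(Add(-244166, Mul(-5184, -652)), Rational(1, 2)) = Pow(Add(-244166, 3379968), Rational(1, 2)) = Pow(3135802, Rational(1, 2))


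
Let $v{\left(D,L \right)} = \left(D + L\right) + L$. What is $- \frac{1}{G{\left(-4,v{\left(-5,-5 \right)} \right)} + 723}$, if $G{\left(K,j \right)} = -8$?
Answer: $- \frac{1}{715} \approx -0.0013986$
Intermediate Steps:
$v{\left(D,L \right)} = D + 2 L$
$- \frac{1}{G{\left(-4,v{\left(-5,-5 \right)} \right)} + 723} = - \frac{1}{-8 + 723} = - \frac{1}{715}$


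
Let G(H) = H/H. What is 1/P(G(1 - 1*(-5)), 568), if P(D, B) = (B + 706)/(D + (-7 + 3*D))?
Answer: -3/1274 ≈ -0.0023548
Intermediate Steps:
G(H) = 1
P(D, B) = (706 + B)/(-7 + 4*D)
1/P(G(1 - 1*(-5)), 568) = 1/((706 + 568)/(-7 + 4*1)) = 1/(1274/(-7 + 4)) = 1/(1274/(-3)) = 1/(-⅓*1274) = 1/(-1274/3) = -3/1274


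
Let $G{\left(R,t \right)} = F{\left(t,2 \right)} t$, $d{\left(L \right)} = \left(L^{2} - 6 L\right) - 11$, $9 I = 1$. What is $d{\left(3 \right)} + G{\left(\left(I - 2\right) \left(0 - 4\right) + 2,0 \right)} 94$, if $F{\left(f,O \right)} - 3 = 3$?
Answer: $-20$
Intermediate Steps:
$I = \frac{1}{9}$ ($I = \frac{1}{9} \cdot 1 = \frac{1}{9} \approx 0.11111$)
$F{\left(f,O \right)} = 6$ ($F{\left(f,O \right)} = 3 + 3 = 6$)
$d{\left(L \right)} = -11 + L^{2} - 6 L$
$G{\left(R,t \right)} = 6 t$
$d{\left(3 \right)} + G{\left(\left(I - 2\right) \left(0 - 4\right) + 2,0 \right)} 94 = \left(-11 + 3^{2} - 18\right) + 6 \cdot 0 \cdot 94 = \left(-11 + 9 - 18\right) + 0 \cdot 94 = -20 + 0 = -20$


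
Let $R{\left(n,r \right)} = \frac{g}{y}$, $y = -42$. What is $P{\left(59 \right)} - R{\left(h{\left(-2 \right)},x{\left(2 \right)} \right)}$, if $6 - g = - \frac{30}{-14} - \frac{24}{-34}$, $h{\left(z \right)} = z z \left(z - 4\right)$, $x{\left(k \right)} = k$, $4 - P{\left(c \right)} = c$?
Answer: $- \frac{91505}{1666} \approx -54.925$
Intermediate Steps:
$P{\left(c \right)} = 4 - c$
$h{\left(z \right)} = z^{2} \left(-4 + z\right)$ ($h{\left(z \right)} = z z \left(-4 + z\right) = z^{2} \left(-4 + z\right)$)
$g = \frac{375}{119}$ ($g = 6 - \left(- \frac{30}{-14} - \frac{24}{-34}\right) = 6 - \left(\left(-30\right) \left(- \frac{1}{14}\right) - - \frac{12}{17}\right) = 6 - \left(\frac{15}{7} + \frac{12}{17}\right) = 6 - \frac{339}{119} = \frac{375}{119} \approx 3.1513$)
$R{\left(n,r \right)} = - \frac{125}{1666}$ ($R{\left(n,r \right)} = \frac{375}{119 \left(-42\right)} = \frac{375}{119} \left(- \frac{1}{42}\right) = - \frac{125}{1666}$)
$P{\left(59 \right)} - R{\left(h{\left(-2 \right)},x{\left(2 \right)} \right)} = \left(4 - 59\right) - - \frac{125}{1666} = \left(4 - 59\right) + \frac{125}{1666} = -55 + \frac{125}{1666} = - \frac{91505}{1666}$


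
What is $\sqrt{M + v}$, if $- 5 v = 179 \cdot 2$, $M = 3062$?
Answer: $\frac{2 \sqrt{18690}}{5} \approx 54.685$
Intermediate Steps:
$v = - \frac{358}{5}$ ($v = - \frac{179 \cdot 2}{5} = \left(- \frac{1}{5}\right) 358 = - \frac{358}{5} \approx -71.6$)
$\sqrt{M + v} = \sqrt{3062 - \frac{358}{5}} = \sqrt{\frac{14952}{5}} = \frac{2 \sqrt{18690}}{5}$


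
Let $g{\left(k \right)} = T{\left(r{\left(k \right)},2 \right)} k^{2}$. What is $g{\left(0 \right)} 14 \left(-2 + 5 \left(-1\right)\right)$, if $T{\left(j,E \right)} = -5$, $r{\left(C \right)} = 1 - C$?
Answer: $0$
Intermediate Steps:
$g{\left(k \right)} = - 5 k^{2}$
$g{\left(0 \right)} 14 \left(-2 + 5 \left(-1\right)\right) = - 5 \cdot 0^{2} \cdot 14 \left(-2 + 5 \left(-1\right)\right) = \left(-5\right) 0 \cdot 14 \left(-2 - 5\right) = 0 \cdot 14 \left(-7\right) = 0 \left(-7\right) = 0$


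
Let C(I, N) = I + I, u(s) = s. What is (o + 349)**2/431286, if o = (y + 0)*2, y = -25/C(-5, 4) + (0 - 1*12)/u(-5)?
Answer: 536406/1797025 ≈ 0.29850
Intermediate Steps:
C(I, N) = 2*I
y = 49/10 (y = -25/(2*(-5)) + (0 - 1*12)/(-5) = -25/(-10) + (0 - 12)*(-1/5) = -25*(-1/10) - 12*(-1/5) = 5/2 + 12/5 = 49/10 ≈ 4.9000)
o = 49/5 (o = (49/10 + 0)*2 = (49/10)*2 = 49/5 ≈ 9.8000)
(o + 349)**2/431286 = (49/5 + 349)**2/431286 = (1794/5)**2*(1/431286) = (3218436/25)*(1/431286) = 536406/1797025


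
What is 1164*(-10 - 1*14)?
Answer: -27936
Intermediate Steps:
1164*(-10 - 1*14) = 1164*(-10 - 14) = 1164*(-24) = -27936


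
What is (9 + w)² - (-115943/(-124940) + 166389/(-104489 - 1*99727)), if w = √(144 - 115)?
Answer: 233644450031/2126228920 + 18*√29 ≈ 206.82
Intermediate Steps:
w = √29 ≈ 5.3852
(9 + w)² - (-115943/(-124940) + 166389/(-104489 - 1*99727)) = (9 + √29)² - (-115943/(-124940) + 166389/(-104489 - 1*99727)) = (9 + √29)² - (-115943*(-1/124940) + 166389/(-104489 - 99727)) = (9 + √29)² - (115943/124940 + 166389/(-204216)) = (9 + √29)² - (115943/124940 + 166389*(-1/204216)) = (9 + √29)² - (115943/124940 - 55463/68072) = (9 + √29)² - 1*240731169/2126228920 = (9 + √29)² - 240731169/2126228920 = -240731169/2126228920 + (9 + √29)²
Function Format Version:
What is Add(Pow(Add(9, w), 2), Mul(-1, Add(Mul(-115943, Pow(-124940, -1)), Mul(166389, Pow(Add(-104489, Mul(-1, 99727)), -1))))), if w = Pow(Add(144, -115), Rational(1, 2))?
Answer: Add(Rational(233644450031, 2126228920), Mul(18, Pow(29, Rational(1, 2)))) ≈ 206.82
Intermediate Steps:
w = Pow(29, Rational(1, 2)) ≈ 5.3852
Add(Pow(Add(9, w), 2), Mul(-1, Add(Mul(-115943, Pow(-124940, -1)), Mul(166389, Pow(Add(-104489, Mul(-1, 99727)), -1))))) = Add(Pow(Add(9, Pow(29, Rational(1, 2))), 2), Mul(-1, Add(Mul(-115943, Pow(-124940, -1)), Mul(166389, Pow(Add(-104489, Mul(-1, 99727)), -1))))) = Add(Pow(Add(9, Pow(29, Rational(1, 2))), 2), Mul(-1, Add(Mul(-115943, Rational(-1, 124940)), Mul(166389, Pow(Add(-104489, -99727), -1))))) = Add(Pow(Add(9, Pow(29, Rational(1, 2))), 2), Mul(-1, Add(Rational(115943, 124940), Mul(166389, Pow(-204216, -1))))) = Add(Pow(Add(9, Pow(29, Rational(1, 2))), 2), Mul(-1, Add(Rational(115943, 124940), Mul(166389, Rational(-1, 204216))))) = Add(Pow(Add(9, Pow(29, Rational(1, 2))), 2), Mul(-1, Add(Rational(115943, 124940), Rational(-55463, 68072)))) = Add(Pow(Add(9, Pow(29, Rational(1, 2))), 2), Mul(-1, Rational(240731169, 2126228920))) = Add(Pow(Add(9, Pow(29, Rational(1, 2))), 2), Rational(-240731169, 2126228920)) = Add(Rational(-240731169, 2126228920), Pow(Add(9, Pow(29, Rational(1, 2))), 2))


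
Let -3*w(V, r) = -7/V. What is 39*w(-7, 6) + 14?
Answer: 1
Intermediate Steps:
w(V, r) = 7/(3*V) (w(V, r) = -(-7)/(3*V) = 7/(3*V))
39*w(-7, 6) + 14 = 39*((7/3)/(-7)) + 14 = 39*((7/3)*(-⅐)) + 14 = 39*(-⅓) + 14 = -13 + 14 = 1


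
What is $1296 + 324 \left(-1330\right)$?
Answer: $-429624$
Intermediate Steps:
$1296 + 324 \left(-1330\right) = 1296 - 430920 = -429624$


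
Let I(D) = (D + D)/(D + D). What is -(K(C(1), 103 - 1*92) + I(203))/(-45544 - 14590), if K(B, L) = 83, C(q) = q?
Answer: 42/30067 ≈ 0.0013969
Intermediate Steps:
I(D) = 1 (I(D) = (2*D)/((2*D)) = (2*D)*(1/(2*D)) = 1)
-(K(C(1), 103 - 1*92) + I(203))/(-45544 - 14590) = -(83 + 1)/(-45544 - 14590) = -84/(-60134) = -84*(-1)/60134 = -1*(-42/30067) = 42/30067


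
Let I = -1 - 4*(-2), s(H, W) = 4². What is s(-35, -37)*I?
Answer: 112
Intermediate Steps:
s(H, W) = 16
I = 7 (I = -1 + 8 = 7)
s(-35, -37)*I = 16*7 = 112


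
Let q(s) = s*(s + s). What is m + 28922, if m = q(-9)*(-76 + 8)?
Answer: 17906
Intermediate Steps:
q(s) = 2*s² (q(s) = s*(2*s) = 2*s²)
m = -11016 (m = (2*(-9)²)*(-76 + 8) = (2*81)*(-68) = 162*(-68) = -11016)
m + 28922 = -11016 + 28922 = 17906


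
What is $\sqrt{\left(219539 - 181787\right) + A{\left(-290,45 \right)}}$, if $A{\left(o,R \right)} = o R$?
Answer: $\sqrt{24702} \approx 157.17$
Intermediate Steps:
$A{\left(o,R \right)} = R o$
$\sqrt{\left(219539 - 181787\right) + A{\left(-290,45 \right)}} = \sqrt{\left(219539 - 181787\right) + 45 \left(-290\right)} = \sqrt{37752 - 13050} = \sqrt{24702}$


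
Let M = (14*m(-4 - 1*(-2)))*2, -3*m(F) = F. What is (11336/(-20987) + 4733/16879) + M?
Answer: 19561389469/1062718719 ≈ 18.407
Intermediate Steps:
m(F) = -F/3
M = 56/3 (M = (14*(-(-4 - 1*(-2))/3))*2 = (14*(-(-4 + 2)/3))*2 = (14*(-1/3*(-2)))*2 = (14*(2/3))*2 = (28/3)*2 = 56/3 ≈ 18.667)
(11336/(-20987) + 4733/16879) + M = (11336/(-20987) + 4733/16879) + 56/3 = (11336*(-1/20987) + 4733*(1/16879)) + 56/3 = (-11336/20987 + 4733/16879) + 56/3 = -92008873/354239573 + 56/3 = 19561389469/1062718719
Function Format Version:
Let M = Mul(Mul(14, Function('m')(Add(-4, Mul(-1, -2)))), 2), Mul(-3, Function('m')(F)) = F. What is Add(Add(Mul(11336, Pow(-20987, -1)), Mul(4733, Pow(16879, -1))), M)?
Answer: Rational(19561389469, 1062718719) ≈ 18.407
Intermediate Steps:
Function('m')(F) = Mul(Rational(-1, 3), F)
M = Rational(56, 3) (M = Mul(Mul(14, Mul(Rational(-1, 3), Add(-4, Mul(-1, -2)))), 2) = Mul(Mul(14, Mul(Rational(-1, 3), Add(-4, 2))), 2) = Mul(Mul(14, Mul(Rational(-1, 3), -2)), 2) = Mul(Mul(14, Rational(2, 3)), 2) = Mul(Rational(28, 3), 2) = Rational(56, 3) ≈ 18.667)
Add(Add(Mul(11336, Pow(-20987, -1)), Mul(4733, Pow(16879, -1))), M) = Add(Add(Mul(11336, Pow(-20987, -1)), Mul(4733, Pow(16879, -1))), Rational(56, 3)) = Add(Add(Mul(11336, Rational(-1, 20987)), Mul(4733, Rational(1, 16879))), Rational(56, 3)) = Add(Add(Rational(-11336, 20987), Rational(4733, 16879)), Rational(56, 3)) = Add(Rational(-92008873, 354239573), Rational(56, 3)) = Rational(19561389469, 1062718719)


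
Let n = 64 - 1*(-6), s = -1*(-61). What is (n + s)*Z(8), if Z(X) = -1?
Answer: -131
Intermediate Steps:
s = 61
n = 70 (n = 64 + 6 = 70)
(n + s)*Z(8) = (70 + 61)*(-1) = 131*(-1) = -131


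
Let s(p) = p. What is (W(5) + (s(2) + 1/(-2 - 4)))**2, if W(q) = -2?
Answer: 1/36 ≈ 0.027778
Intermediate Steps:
(W(5) + (s(2) + 1/(-2 - 4)))**2 = (-2 + (2 + 1/(-2 - 4)))**2 = (-2 + (2 + 1/(-6)))**2 = (-2 + (2 - 1/6))**2 = (-2 + 11/6)**2 = (-1/6)**2 = 1/36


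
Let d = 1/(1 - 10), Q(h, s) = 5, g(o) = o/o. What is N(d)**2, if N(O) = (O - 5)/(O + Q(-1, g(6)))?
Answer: 529/484 ≈ 1.0930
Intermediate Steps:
g(o) = 1
d = -1/9 (d = 1/(-9) = -1/9 ≈ -0.11111)
N(O) = (-5 + O)/(5 + O) (N(O) = (O - 5)/(O + 5) = (-5 + O)/(5 + O))
N(d)**2 = ((-5 - 1/9)/(5 - 1/9))**2 = (-46/9/(44/9))**2 = ((9/44)*(-46/9))**2 = (-23/22)**2 = 529/484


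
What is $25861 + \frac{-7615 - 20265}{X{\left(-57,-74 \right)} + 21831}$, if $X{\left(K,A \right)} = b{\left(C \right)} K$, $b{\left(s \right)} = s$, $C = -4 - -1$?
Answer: $\frac{284482921}{11001} \approx 25860.0$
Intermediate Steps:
$C = -3$ ($C = -4 + 1 = -3$)
$X{\left(K,A \right)} = - 3 K$
$25861 + \frac{-7615 - 20265}{X{\left(-57,-74 \right)} + 21831} = 25861 + \frac{-7615 - 20265}{\left(-3\right) \left(-57\right) + 21831} = 25861 - \frac{27880}{171 + 21831} = 25861 - \frac{27880}{22002} = 25861 - \frac{13940}{11001} = \frac{284482921}{11001}$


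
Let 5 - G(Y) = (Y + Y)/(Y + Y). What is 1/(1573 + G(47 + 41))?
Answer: 1/1577 ≈ 0.00063412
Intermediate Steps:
G(Y) = 4 (G(Y) = 5 - (Y + Y)/(Y + Y) = 5 - 2*Y/(2*Y) = 5 - 2*Y*1/(2*Y) = 5 - 1*1 = 5 - 1 = 4)
1/(1573 + G(47 + 41)) = 1/(1573 + 4) = 1/1577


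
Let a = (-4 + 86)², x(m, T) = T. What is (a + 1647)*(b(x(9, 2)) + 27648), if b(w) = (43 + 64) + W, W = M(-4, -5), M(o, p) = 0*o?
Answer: 232337105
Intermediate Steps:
M(o, p) = 0
W = 0
b(w) = 107 (b(w) = (43 + 64) + 0 = 107 + 0 = 107)
a = 6724 (a = 82² = 6724)
(a + 1647)*(b(x(9, 2)) + 27648) = (6724 + 1647)*(107 + 27648) = 8371*27755 = 232337105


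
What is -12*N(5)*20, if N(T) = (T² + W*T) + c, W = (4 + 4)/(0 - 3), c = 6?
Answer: -4240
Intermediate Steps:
W = -8/3 (W = 8/(-3) = 8*(-⅓) = -8/3 ≈ -2.6667)
N(T) = 6 + T² - 8*T/3 (N(T) = (T² - 8*T/3) + 6 = 6 + T² - 8*T/3)
-12*N(5)*20 = -12*(6 + 5² - 8/3*5)*20 = -12*(6 + 25 - 40/3)*20 = -12*53/3*20 = -212*20 = -4240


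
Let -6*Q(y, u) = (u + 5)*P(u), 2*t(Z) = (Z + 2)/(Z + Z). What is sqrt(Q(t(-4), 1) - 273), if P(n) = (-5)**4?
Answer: I*sqrt(898) ≈ 29.967*I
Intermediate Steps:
t(Z) = (2 + Z)/(4*Z) (t(Z) = ((Z + 2)/(Z + Z))/2 = ((2 + Z)/((2*Z)))/2 = ((2 + Z)*(1/(2*Z)))/2 = ((2 + Z)/(2*Z))/2 = (2 + Z)/(4*Z))
P(n) = 625
Q(y, u) = -3125/6 - 625*u/6 (Q(y, u) = -(u + 5)*625/6 = -(5 + u)*625/6 = -(3125 + 625*u)/6 = -3125/6 - 625*u/6)
sqrt(Q(t(-4), 1) - 273) = sqrt((-3125/6 - 625/6*1) - 273) = sqrt((-3125/6 - 625/6) - 273) = sqrt(-625 - 273) = sqrt(-898) = I*sqrt(898)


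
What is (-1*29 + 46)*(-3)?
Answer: -51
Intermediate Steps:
(-1*29 + 46)*(-3) = (-29 + 46)*(-3) = 17*(-3) = -51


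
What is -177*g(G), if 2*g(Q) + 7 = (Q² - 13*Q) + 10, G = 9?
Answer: 5841/2 ≈ 2920.5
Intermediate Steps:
g(Q) = 3/2 + Q²/2 - 13*Q/2 (g(Q) = -7/2 + ((Q² - 13*Q) + 10)/2 = -7/2 + (10 + Q² - 13*Q)/2 = -7/2 + (5 + Q²/2 - 13*Q/2) = 3/2 + Q²/2 - 13*Q/2)
-177*g(G) = -177*(3/2 + (½)*9² - 13/2*9) = -177*(3/2 + (½)*81 - 117/2) = -177*(3/2 + 81/2 - 117/2) = -177*(-33/2) = 5841/2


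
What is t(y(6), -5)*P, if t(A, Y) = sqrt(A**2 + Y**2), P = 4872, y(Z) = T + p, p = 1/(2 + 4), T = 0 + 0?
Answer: 812*sqrt(901) ≈ 24374.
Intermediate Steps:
T = 0
p = 1/6 ≈ 0.16667
y(Z) = 1/6 (y(Z) = 0 + 1/6 = 1/6)
t(y(6), -5)*P = sqrt((1/6)**2 + (-5)**2)*4872 = sqrt(1/36 + 25)*4872 = sqrt(901/36)*4872 = (sqrt(901)/6)*4872 = 812*sqrt(901)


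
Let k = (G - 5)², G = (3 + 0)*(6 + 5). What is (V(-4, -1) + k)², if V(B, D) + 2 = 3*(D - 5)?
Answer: 583696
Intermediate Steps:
G = 33 (G = 3*11 = 33)
V(B, D) = -17 + 3*D (V(B, D) = -2 + 3*(D - 5) = -2 + 3*(-5 + D) = -2 + (-15 + 3*D) = -17 + 3*D)
k = 784 (k = (33 - 5)² = 28² = 784)
(V(-4, -1) + k)² = ((-17 + 3*(-1)) + 784)² = ((-17 - 3) + 784)² = (-20 + 784)² = 764² = 583696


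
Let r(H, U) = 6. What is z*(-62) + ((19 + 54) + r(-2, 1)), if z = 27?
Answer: -1595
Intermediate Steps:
z*(-62) + ((19 + 54) + r(-2, 1)) = 27*(-62) + ((19 + 54) + 6) = -1674 + (73 + 6) = -1674 + 79 = -1595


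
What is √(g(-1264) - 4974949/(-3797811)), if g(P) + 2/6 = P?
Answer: 2*I*√506029208904517/1265937 ≈ 35.539*I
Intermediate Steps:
g(P) = -⅓ + P
√(g(-1264) - 4974949/(-3797811)) = √((-⅓ - 1264) - 4974949/(-3797811)) = √(-3793/3 - 4974949*(-1/3797811)) = √(-3793/3 + 4974949/3797811) = √(-4796724092/3797811) = 2*I*√506029208904517/1265937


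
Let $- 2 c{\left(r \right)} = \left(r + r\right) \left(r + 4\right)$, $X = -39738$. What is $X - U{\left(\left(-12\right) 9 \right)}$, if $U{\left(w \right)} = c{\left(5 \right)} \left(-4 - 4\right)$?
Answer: $-40098$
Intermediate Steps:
$c{\left(r \right)} = - r \left(4 + r\right)$ ($c{\left(r \right)} = - \frac{\left(r + r\right) \left(r + 4\right)}{2} = - \frac{2 r \left(4 + r\right)}{2} = - r \left(4 + r\right)$)
$U{\left(w \right)} = 360$ ($U{\left(w \right)} = \left(-1\right) 5 \left(4 + 5\right) \left(-4 - 4\right) = \left(-1\right) 5 \cdot 9 \left(-8\right) = \left(-45\right) \left(-8\right) = 360$)
$X - U{\left(\left(-12\right) 9 \right)} = -39738 - 360 = -40098$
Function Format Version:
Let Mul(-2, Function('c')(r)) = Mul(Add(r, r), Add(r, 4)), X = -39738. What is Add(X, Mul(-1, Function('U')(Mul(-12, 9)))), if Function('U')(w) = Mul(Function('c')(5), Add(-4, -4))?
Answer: -40098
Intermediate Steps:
Function('c')(r) = Mul(-1, r, Add(4, r)) (Function('c')(r) = Mul(Rational(-1, 2), Mul(Add(r, r), Add(r, 4))) = Mul(Rational(-1, 2), Mul(Mul(2, r), Add(4, r))) = Mul(Rational(-1, 2), Mul(2, r, Add(4, r))) = Mul(-1, r, Add(4, r)))
Function('U')(w) = 360 (Function('U')(w) = Mul(Mul(-1, 5, Add(4, 5)), Add(-4, -4)) = Mul(Mul(-1, 5, 9), -8) = Mul(-45, -8) = 360)
Add(X, Mul(-1, Function('U')(Mul(-12, 9)))) = Add(-39738, Mul(-1, 360)) = Add(-39738, -360) = -40098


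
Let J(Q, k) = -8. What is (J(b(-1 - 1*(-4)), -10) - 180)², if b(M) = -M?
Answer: 35344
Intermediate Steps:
(J(b(-1 - 1*(-4)), -10) - 180)² = (-8 - 180)² = (-188)² = 35344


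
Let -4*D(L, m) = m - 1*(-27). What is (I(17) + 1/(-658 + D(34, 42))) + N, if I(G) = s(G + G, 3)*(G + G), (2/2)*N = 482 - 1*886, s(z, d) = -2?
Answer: -1274876/2701 ≈ -472.00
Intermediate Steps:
D(L, m) = -27/4 - m/4 (D(L, m) = -(m - 1*(-27))/4 = -(m + 27)/4 = -(27 + m)/4 = -27/4 - m/4)
N = -404 (N = 482 - 1*886 = 482 - 886 = -404)
I(G) = -4*G (I(G) = -2*(G + G) = -4*G)
(I(17) + 1/(-658 + D(34, 42))) + N = (-4*17 + 1/(-658 + (-27/4 - 1/4*42))) - 404 = (-68 + 1/(-658 + (-27/4 - 21/2))) - 404 = (-68 + 1/(-658 - 69/4)) - 404 = (-68 + 1/(-2701/4)) - 404 = (-68 - 4/2701) - 404 = -183672/2701 - 404 = -1274876/2701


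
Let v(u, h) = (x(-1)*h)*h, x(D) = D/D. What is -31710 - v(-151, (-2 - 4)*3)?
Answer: -32034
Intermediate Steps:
x(D) = 1
v(u, h) = h**2 (v(u, h) = (1*h)*h = h*h = h**2)
-31710 - v(-151, (-2 - 4)*3) = -31710 - ((-2 - 4)*3)**2 = -31710 - (-6*3)**2 = -31710 - 1*(-18)**2 = -31710 - 1*324 = -31710 - 324 = -32034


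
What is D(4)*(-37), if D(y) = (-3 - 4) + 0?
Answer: 259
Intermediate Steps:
D(y) = -7 (D(y) = -7 + 0 = -7)
D(4)*(-37) = -7*(-37) = 259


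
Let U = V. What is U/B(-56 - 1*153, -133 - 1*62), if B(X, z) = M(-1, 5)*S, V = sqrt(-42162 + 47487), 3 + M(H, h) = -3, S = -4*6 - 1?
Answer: sqrt(213)/30 ≈ 0.48648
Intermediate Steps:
S = -25 (S = -24 - 1 = -25)
M(H, h) = -6 (M(H, h) = -3 - 3 = -6)
V = 5*sqrt(213) (V = sqrt(5325) = 5*sqrt(213) ≈ 72.973)
U = 5*sqrt(213) ≈ 72.973
B(X, z) = 150 (B(X, z) = -6*(-25) = 150)
U/B(-56 - 1*153, -133 - 1*62) = (5*sqrt(213))/150 = (5*sqrt(213))*(1/150) = sqrt(213)/30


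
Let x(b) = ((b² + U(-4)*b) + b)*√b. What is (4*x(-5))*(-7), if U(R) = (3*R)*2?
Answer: -3920*I*√5 ≈ -8765.4*I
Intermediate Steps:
U(R) = 6*R
x(b) = √b*(b² - 23*b) (x(b) = ((b² + (6*(-4))*b) + b)*√b = ((b² - 24*b) + b)*√b = (b² - 23*b)*√b = √b*(b² - 23*b))
(4*x(-5))*(-7) = (4*((-5)^(3/2)*(-23 - 5)))*(-7) = (4*(-5*I*√5*(-28)))*(-7) = (4*(140*I*√5))*(-7) = (560*I*√5)*(-7) = -3920*I*√5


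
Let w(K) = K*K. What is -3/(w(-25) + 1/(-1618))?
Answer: -1618/337083 ≈ -0.0048000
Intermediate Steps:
w(K) = K²
-3/(w(-25) + 1/(-1618)) = -3/((-25)² + 1/(-1618)) = -3/(625 - 1/1618) = -3/(1011249/1618) = (1618/1011249)*(-3) = -1618/337083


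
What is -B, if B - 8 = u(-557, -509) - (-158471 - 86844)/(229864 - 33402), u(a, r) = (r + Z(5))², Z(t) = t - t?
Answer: -7271626919/28066 ≈ -2.5909e+5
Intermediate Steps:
Z(t) = 0
u(a, r) = r² (u(a, r) = (r + 0)² = r²)
B = 7271626919/28066 (B = 8 + ((-509)² - (-158471 - 86844)/(229864 - 33402)) = 8 + (259081 - (-245315)/196462) = 8 + (259081 - 1*(-35045/28066)) = 8 + (259081 + 35045/28066) = 8 + 7271402391/28066 = 7271626919/28066 ≈ 2.5909e+5)
-B = -1*7271626919/28066 = -7271626919/28066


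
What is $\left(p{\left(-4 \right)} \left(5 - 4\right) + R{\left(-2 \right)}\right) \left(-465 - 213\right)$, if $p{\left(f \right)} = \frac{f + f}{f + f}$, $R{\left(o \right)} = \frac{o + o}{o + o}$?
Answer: $-1356$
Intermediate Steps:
$R{\left(o \right)} = 1$ ($R{\left(o \right)} = \frac{2 o}{2 o} = 2 o \frac{1}{2 o} = 1$)
$p{\left(f \right)} = 1$ ($p{\left(f \right)} = \frac{2 f}{2 f} = 2 f \frac{1}{2 f} = 1$)
$\left(p{\left(-4 \right)} \left(5 - 4\right) + R{\left(-2 \right)}\right) \left(-465 - 213\right) = \left(1 \left(5 - 4\right) + 1\right) \left(-465 - 213\right) = \left(1 \cdot 1 + 1\right) \left(-678\right) = \left(1 + 1\right) \left(-678\right) = 2 \left(-678\right) = -1356$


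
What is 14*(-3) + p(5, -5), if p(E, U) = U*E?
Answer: -67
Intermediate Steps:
p(E, U) = E*U
14*(-3) + p(5, -5) = 14*(-3) + 5*(-5) = -42 - 25 = -67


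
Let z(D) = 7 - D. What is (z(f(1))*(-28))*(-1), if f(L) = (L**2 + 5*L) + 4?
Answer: -84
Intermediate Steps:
f(L) = 4 + L**2 + 5*L
(z(f(1))*(-28))*(-1) = ((7 - (4 + 1**2 + 5*1))*(-28))*(-1) = ((7 - (4 + 1 + 5))*(-28))*(-1) = ((7 - 1*10)*(-28))*(-1) = ((7 - 10)*(-28))*(-1) = -3*(-28)*(-1) = 84*(-1) = -84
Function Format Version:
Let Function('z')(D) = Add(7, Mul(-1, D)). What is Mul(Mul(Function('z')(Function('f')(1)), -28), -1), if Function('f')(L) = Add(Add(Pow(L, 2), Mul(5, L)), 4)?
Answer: -84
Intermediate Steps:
Function('f')(L) = Add(4, Pow(L, 2), Mul(5, L))
Mul(Mul(Function('z')(Function('f')(1)), -28), -1) = Mul(Mul(Add(7, Mul(-1, Add(4, Pow(1, 2), Mul(5, 1)))), -28), -1) = Mul(Mul(Add(7, Mul(-1, Add(4, 1, 5))), -28), -1) = Mul(Mul(Add(7, Mul(-1, 10)), -28), -1) = Mul(Mul(Add(7, -10), -28), -1) = Mul(Mul(-3, -28), -1) = Mul(84, -1) = -84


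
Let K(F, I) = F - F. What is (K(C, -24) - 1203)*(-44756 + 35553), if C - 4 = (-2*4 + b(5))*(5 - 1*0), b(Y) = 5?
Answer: 11071209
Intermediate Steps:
C = -11 (C = 4 + (-2*4 + 5)*(5 - 1*0) = 4 + (-8 + 5)*(5 + 0) = 4 - 3*5 = 4 - 15 = -11)
K(F, I) = 0
(K(C, -24) - 1203)*(-44756 + 35553) = (0 - 1203)*(-44756 + 35553) = -1203*(-9203) = 11071209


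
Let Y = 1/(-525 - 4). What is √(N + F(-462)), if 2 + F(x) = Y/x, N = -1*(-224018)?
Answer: √25294066814478/10626 ≈ 473.30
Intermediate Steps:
Y = -1/529 (Y = 1/(-529) = -1/529 ≈ -0.0018904)
N = 224018
F(x) = -2 - 1/(529*x)
√(N + F(-462)) = √(224018 + (-2 - 1/529/(-462))) = √(224018 + (-2 - 1/529*(-1/462))) = √(224018 + (-2 + 1/244398)) = √(224018 - 488795/244398) = √(54749062369/244398) = √25294066814478/10626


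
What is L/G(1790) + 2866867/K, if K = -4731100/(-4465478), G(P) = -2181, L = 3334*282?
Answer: 4652760752676551/1719754850 ≈ 2.7055e+6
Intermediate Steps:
L = 940188
K = 2365550/2232739 (K = -4731100*(-1/4465478) = 2365550/2232739 ≈ 1.0595)
L/G(1790) + 2866867/K = 940188/(-2181) + 2866867/(2365550/2232739) = 940188*(-1/2181) + 2866867*(2232739/2365550) = -313396/727 + 6400965758713/2365550 = 4652760752676551/1719754850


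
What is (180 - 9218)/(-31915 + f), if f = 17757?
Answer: 4519/7079 ≈ 0.63837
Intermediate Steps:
(180 - 9218)/(-31915 + f) = (180 - 9218)/(-31915 + 17757) = -9038/(-14158) = -9038*(-1/14158) = 4519/7079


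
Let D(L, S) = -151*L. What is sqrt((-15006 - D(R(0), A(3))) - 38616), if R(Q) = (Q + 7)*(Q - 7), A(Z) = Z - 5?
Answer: I*sqrt(61021) ≈ 247.02*I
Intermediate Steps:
A(Z) = -5 + Z
R(Q) = (-7 + Q)*(7 + Q) (R(Q) = (7 + Q)*(-7 + Q) = (-7 + Q)*(7 + Q))
sqrt((-15006 - D(R(0), A(3))) - 38616) = sqrt((-15006 - (-151)*(-49 + 0**2)) - 38616) = sqrt((-15006 - (-151)*(-49 + 0)) - 38616) = sqrt((-15006 - (-151)*(-49)) - 38616) = sqrt((-15006 - 1*7399) - 38616) = sqrt((-15006 - 7399) - 38616) = sqrt(-22405 - 38616) = sqrt(-61021) = I*sqrt(61021)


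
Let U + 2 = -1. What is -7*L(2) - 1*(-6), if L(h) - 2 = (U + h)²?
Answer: -15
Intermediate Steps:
U = -3 (U = -2 - 1 = -3)
L(h) = 2 + (-3 + h)²
-7*L(2) - 1*(-6) = -7*(2 + (-3 + 2)²) - 1*(-6) = -7*(2 + (-1)²) + 6 = -7*(2 + 1) + 6 = -7*3 + 6 = -21 + 6 = -15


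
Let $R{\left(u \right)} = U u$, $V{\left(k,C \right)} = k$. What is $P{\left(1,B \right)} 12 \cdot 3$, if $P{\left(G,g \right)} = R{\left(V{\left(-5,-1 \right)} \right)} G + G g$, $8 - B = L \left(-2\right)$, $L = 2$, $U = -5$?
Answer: $1332$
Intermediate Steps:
$R{\left(u \right)} = - 5 u$
$B = 12$ ($B = 8 - 2 \left(-2\right) = 8 - -4 = 8 + 4 = 12$)
$P{\left(G,g \right)} = 25 G + G g$ ($P{\left(G,g \right)} = \left(-5\right) \left(-5\right) G + G g = 25 G + G g$)
$P{\left(1,B \right)} 12 \cdot 3 = 1 \left(25 + 12\right) 12 \cdot 3 = 1 \cdot 37 \cdot 12 \cdot 3 = 37 \cdot 12 \cdot 3 = 444 \cdot 3 = 1332$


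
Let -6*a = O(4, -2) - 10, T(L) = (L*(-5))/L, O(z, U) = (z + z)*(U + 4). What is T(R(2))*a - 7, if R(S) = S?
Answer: -2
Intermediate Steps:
O(z, U) = 2*z*(4 + U) (O(z, U) = (2*z)*(4 + U) = 2*z*(4 + U))
T(L) = -5 (T(L) = (-5*L)/L = -5)
a = -1 (a = -(2*4*(4 - 2) - 10)/6 = -(2*4*2 - 10)/6 = -(16 - 10)/6 = -⅙*6 = -1)
T(R(2))*a - 7 = -5*(-1) - 7 = 5 - 7 = -2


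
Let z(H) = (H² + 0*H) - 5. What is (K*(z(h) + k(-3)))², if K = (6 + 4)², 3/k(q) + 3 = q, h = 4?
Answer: 1102500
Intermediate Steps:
k(q) = 3/(-3 + q)
z(H) = -5 + H² (z(H) = (H² + 0) - 5 = H² - 5 = -5 + H²)
K = 100 (K = 10² = 100)
(K*(z(h) + k(-3)))² = (100*((-5 + 4²) + 3/(-3 - 3)))² = (100*((-5 + 16) + 3/(-6)))² = (100*(11 + 3*(-⅙)))² = (100*(11 - ½))² = (100*(21/2))² = 1050² = 1102500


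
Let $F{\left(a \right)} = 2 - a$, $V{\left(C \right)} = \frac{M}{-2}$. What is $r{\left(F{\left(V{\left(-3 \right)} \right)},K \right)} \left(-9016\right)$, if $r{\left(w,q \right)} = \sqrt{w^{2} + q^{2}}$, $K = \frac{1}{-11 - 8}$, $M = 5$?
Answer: $- \frac{4508 \sqrt{29245}}{19} \approx -40575.0$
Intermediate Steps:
$V{\left(C \right)} = - \frac{5}{2}$ ($V{\left(C \right)} = \frac{5}{-2} = 5 \left(- \frac{1}{2}\right) = - \frac{5}{2}$)
$K = - \frac{1}{19}$ ($K = \frac{1}{-19} = - \frac{1}{19} \approx -0.052632$)
$r{\left(w,q \right)} = \sqrt{q^{2} + w^{2}}$
$r{\left(F{\left(V{\left(-3 \right)} \right)},K \right)} \left(-9016\right) = \sqrt{\left(- \frac{1}{19}\right)^{2} + \left(2 - - \frac{5}{2}\right)^{2}} \left(-9016\right) = \sqrt{\frac{1}{361} + \left(2 + \frac{5}{2}\right)^{2}} \left(-9016\right) = \sqrt{\frac{1}{361} + \left(\frac{9}{2}\right)^{2}} \left(-9016\right) = \sqrt{\frac{1}{361} + \frac{81}{4}} \left(-9016\right) = \sqrt{\frac{29245}{1444}} \left(-9016\right) = \frac{\sqrt{29245}}{38} \left(-9016\right) = - \frac{4508 \sqrt{29245}}{19}$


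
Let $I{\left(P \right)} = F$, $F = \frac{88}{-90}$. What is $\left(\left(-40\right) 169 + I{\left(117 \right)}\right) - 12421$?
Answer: $- \frac{863189}{45} \approx -19182.0$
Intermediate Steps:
$F = - \frac{44}{45}$ ($F = 88 \left(- \frac{1}{90}\right) = - \frac{44}{45} \approx -0.97778$)
$I{\left(P \right)} = - \frac{44}{45}$
$\left(\left(-40\right) 169 + I{\left(117 \right)}\right) - 12421 = \left(\left(-40\right) 169 - \frac{44}{45}\right) - 12421 = \left(-6760 - \frac{44}{45}\right) - 12421 = - \frac{304244}{45} - 12421 = - \frac{863189}{45}$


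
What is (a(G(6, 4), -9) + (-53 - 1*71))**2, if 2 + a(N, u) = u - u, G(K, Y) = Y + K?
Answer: 15876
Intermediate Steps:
G(K, Y) = K + Y
a(N, u) = -2 (a(N, u) = -2 + (u - u) = -2 + 0 = -2)
(a(G(6, 4), -9) + (-53 - 1*71))**2 = (-2 + (-53 - 1*71))**2 = (-2 + (-53 - 71))**2 = (-2 - 124)**2 = (-126)**2 = 15876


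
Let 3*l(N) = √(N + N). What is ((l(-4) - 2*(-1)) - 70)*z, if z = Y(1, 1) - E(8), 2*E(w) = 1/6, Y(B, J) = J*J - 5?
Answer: 833/3 - 49*I*√2/18 ≈ 277.67 - 3.8498*I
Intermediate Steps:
Y(B, J) = -5 + J² (Y(B, J) = J² - 5 = -5 + J²)
E(w) = 1/12 (E(w) = (½)/6 = (½)*(⅙) = 1/12)
l(N) = √2*√N/3 (l(N) = √(N + N)/3 = √(2*N)/3 = (√2*√N)/3 = √2*√N/3)
z = -49/12 (z = (-5 + 1²) - 1*1/12 = (-5 + 1) - 1/12 = -4 - 1/12 = -49/12 ≈ -4.0833)
((l(-4) - 2*(-1)) - 70)*z = ((√2*√(-4)/3 - 2*(-1)) - 70)*(-49/12) = ((√2*(2*I)/3 + 2) - 70)*(-49/12) = ((2*I*√2/3 + 2) - 70)*(-49/12) = ((2 + 2*I*√2/3) - 70)*(-49/12) = (-68 + 2*I*√2/3)*(-49/12) = 833/3 - 49*I*√2/18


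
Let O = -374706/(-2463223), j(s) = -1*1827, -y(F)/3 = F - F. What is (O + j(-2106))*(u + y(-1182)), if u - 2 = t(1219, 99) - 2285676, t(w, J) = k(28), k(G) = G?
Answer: 10285255495954890/2463223 ≈ 4.1755e+9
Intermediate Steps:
y(F) = 0 (y(F) = -3*(F - F) = -3*0 = 0)
t(w, J) = 28
j(s) = -1827
u = -2285646 (u = 2 + (28 - 2285676) = 2 - 2285648 = -2285646)
O = 374706/2463223 (O = -374706*(-1/2463223) = 374706/2463223 ≈ 0.15212)
(O + j(-2106))*(u + y(-1182)) = (374706/2463223 - 1827)*(-2285646 + 0) = -4499933715/2463223*(-2285646) = 10285255495954890/2463223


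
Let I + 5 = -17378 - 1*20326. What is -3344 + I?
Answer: -41053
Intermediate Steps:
I = -37709 (I = -5 + (-17378 - 1*20326) = -5 + (-17378 - 20326) = -5 - 37704 = -37709)
-3344 + I = -3344 - 37709 = -41053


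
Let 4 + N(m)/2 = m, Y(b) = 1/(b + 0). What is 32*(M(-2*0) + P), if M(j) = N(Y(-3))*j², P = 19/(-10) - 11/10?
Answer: -96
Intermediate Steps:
Y(b) = 1/b
N(m) = -8 + 2*m
P = -3 (P = 19*(-⅒) - 11*⅒ = -19/10 - 11/10 = -3)
M(j) = -26*j²/3 (M(j) = (-8 + 2/(-3))*j² = (-8 + 2*(-⅓))*j² = (-8 - ⅔)*j² = -26*j²/3)
32*(M(-2*0) + P) = 32*(-26*(-2*0)²/3 - 3) = 32*(-26/3*0² - 3) = 32*(-26/3*0 - 3) = 32*(0 - 3) = 32*(-3) = -96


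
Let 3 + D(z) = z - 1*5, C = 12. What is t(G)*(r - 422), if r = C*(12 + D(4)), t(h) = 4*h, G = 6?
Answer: -7824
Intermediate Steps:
D(z) = -8 + z (D(z) = -3 + (z - 1*5) = -3 + (z - 5) = -3 + (-5 + z) = -8 + z)
r = 96 (r = 12*(12 + (-8 + 4)) = 12*(12 - 4) = 12*8 = 96)
t(G)*(r - 422) = (4*6)*(96 - 422) = 24*(-326) = -7824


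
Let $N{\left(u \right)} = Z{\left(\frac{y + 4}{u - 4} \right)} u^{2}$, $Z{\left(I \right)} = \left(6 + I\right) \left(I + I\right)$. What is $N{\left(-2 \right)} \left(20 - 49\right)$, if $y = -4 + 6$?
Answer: $1160$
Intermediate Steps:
$y = 2$
$Z{\left(I \right)} = 2 I \left(6 + I\right)$ ($Z{\left(I \right)} = \left(6 + I\right) 2 I = 2 I \left(6 + I\right)$)
$N{\left(u \right)} = \frac{12 u^{2} \left(6 + \frac{6}{-4 + u}\right)}{-4 + u}$ ($N{\left(u \right)} = 2 \frac{2 + 4}{u - 4} \left(6 + \frac{2 + 4}{u - 4}\right) u^{2} = 2 \frac{6}{-4 + u} \left(6 + \frac{6}{-4 + u}\right) u^{2} = \frac{12 \left(6 + \frac{6}{-4 + u}\right)}{-4 + u} u^{2} = \frac{12 u^{2} \left(6 + \frac{6}{-4 + u}\right)}{-4 + u}$)
$N{\left(-2 \right)} \left(20 - 49\right) = \frac{72 \left(-2\right)^{2} \left(-3 - 2\right)}{\left(-4 - 2\right)^{2}} \left(20 - 49\right) = 72 \cdot 4 \cdot \frac{1}{36} \left(-5\right) \left(-29\right) = \left(-40\right) \left(-29\right) = 1160$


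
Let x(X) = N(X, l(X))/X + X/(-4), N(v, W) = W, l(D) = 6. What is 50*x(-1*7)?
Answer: 625/14 ≈ 44.643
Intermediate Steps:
x(X) = 6/X - X/4 (x(X) = 6/X + X/(-4) = 6/X + X*(-¼) = 6/X - X/4)
50*x(-1*7) = 50*(6/((-1*7)) - (-1)*7/4) = 50*(6/(-7) - ¼*(-7)) = 50*(6*(-⅐) + 7/4) = 50*(-6/7 + 7/4) = 50*(25/28) = 625/14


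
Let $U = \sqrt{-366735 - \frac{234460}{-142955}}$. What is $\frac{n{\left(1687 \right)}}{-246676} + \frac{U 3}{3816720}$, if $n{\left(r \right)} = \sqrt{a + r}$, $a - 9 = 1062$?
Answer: $- \frac{\sqrt{2758}}{246676} + \frac{i \sqrt{299784454438363}}{36374613840} \approx -0.0002129 + 0.000476 i$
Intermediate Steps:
$a = 1071$ ($a = 9 + 1062 = 1071$)
$U = \frac{i \sqrt{299784454438363}}{28591}$ ($U = \sqrt{-366735 - - \frac{46892}{28591}} = \sqrt{-366735 + \frac{46892}{28591}} = \sqrt{- \frac{10485273493}{28591}} = \frac{i \sqrt{299784454438363}}{28591} \approx 605.58 i$)
$n{\left(r \right)} = \sqrt{1071 + r}$
$\frac{n{\left(1687 \right)}}{-246676} + \frac{U 3}{3816720} = \frac{\sqrt{1071 + 1687}}{-246676} + \frac{\frac{i \sqrt{299784454438363}}{28591} \cdot 3}{3816720} = \sqrt{2758} \left(- \frac{1}{246676}\right) + \frac{3 i \sqrt{299784454438363}}{28591} \cdot \frac{1}{3816720} = - \frac{\sqrt{2758}}{246676} + \frac{i \sqrt{299784454438363}}{36374613840}$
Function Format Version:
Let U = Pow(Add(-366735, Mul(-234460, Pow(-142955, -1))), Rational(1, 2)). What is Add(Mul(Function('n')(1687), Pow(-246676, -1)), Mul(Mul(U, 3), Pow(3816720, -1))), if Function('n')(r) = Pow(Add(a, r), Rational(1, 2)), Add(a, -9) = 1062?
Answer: Add(Mul(Rational(-1, 246676), Pow(2758, Rational(1, 2))), Mul(Rational(1, 36374613840), I, Pow(299784454438363, Rational(1, 2)))) ≈ Add(-0.00021290, Mul(0.00047600, I))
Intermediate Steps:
a = 1071 (a = Add(9, 1062) = 1071)
U = Mul(Rational(1, 28591), I, Pow(299784454438363, Rational(1, 2))) (U = Pow(Add(-366735, Mul(-234460, Rational(-1, 142955))), Rational(1, 2)) = Pow(Add(-366735, Rational(46892, 28591)), Rational(1, 2)) = Pow(Rational(-10485273493, 28591), Rational(1, 2)) = Mul(Rational(1, 28591), I, Pow(299784454438363, Rational(1, 2))) ≈ Mul(605.58, I))
Function('n')(r) = Pow(Add(1071, r), Rational(1, 2))
Add(Mul(Function('n')(1687), Pow(-246676, -1)), Mul(Mul(U, 3), Pow(3816720, -1))) = Add(Mul(Pow(Add(1071, 1687), Rational(1, 2)), Pow(-246676, -1)), Mul(Mul(Mul(Rational(1, 28591), I, Pow(299784454438363, Rational(1, 2))), 3), Pow(3816720, -1))) = Add(Mul(Pow(2758, Rational(1, 2)), Rational(-1, 246676)), Mul(Mul(Rational(3, 28591), I, Pow(299784454438363, Rational(1, 2))), Rational(1, 3816720))) = Add(Mul(Rational(-1, 246676), Pow(2758, Rational(1, 2))), Mul(Rational(1, 36374613840), I, Pow(299784454438363, Rational(1, 2))))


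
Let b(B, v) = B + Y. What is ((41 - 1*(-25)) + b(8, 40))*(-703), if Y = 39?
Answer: -79439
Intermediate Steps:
b(B, v) = 39 + B (b(B, v) = B + 39 = 39 + B)
((41 - 1*(-25)) + b(8, 40))*(-703) = ((41 - 1*(-25)) + (39 + 8))*(-703) = ((41 + 25) + 47)*(-703) = (66 + 47)*(-703) = 113*(-703) = -79439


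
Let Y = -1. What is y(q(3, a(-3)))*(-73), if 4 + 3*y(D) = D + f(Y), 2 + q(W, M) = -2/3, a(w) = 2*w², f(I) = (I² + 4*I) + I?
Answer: 2336/9 ≈ 259.56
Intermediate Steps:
f(I) = I² + 5*I
q(W, M) = -8/3 (q(W, M) = -2 - 2/3 = -2 - 2*⅓ = -2 - ⅔ = -8/3)
y(D) = -8/3 + D/3 (y(D) = -4/3 + (D - (5 - 1))/3 = -4/3 + (D - 1*4)/3 = -4/3 + (D - 4)/3 = -4/3 + (-4 + D)/3 = -4/3 + (-4/3 + D/3) = -8/3 + D/3)
y(q(3, a(-3)))*(-73) = (-8/3 + (⅓)*(-8/3))*(-73) = (-8/3 - 8/9)*(-73) = -32/9*(-73) = 2336/9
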